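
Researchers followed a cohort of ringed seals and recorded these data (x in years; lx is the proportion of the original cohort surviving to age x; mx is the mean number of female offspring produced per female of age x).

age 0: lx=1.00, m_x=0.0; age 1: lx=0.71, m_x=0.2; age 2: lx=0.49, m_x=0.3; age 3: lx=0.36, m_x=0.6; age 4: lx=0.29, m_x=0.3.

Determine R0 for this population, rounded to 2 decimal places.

0.59

lx·mx by age: 0, 0.142, 0.147, 0.216, 0.087
R0 = Σ lx·mx = 0.592 → 0.59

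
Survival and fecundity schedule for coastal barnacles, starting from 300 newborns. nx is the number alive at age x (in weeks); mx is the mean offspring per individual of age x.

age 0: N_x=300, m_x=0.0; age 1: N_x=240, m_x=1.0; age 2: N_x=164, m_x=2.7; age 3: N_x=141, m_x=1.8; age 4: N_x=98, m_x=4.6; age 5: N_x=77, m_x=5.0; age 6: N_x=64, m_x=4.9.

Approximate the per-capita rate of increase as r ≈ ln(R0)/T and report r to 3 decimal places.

0.540

lx = nx/n0 = nx/300: 1, 0.8, 0.54667…, 0.47, 0.32667…, 0.25667…, 0.21333…
R0 = Σ lx·mx = 0 + 0.8 + 1.476… + 0.846 + 1.50267… + 1.28333… + 1.04533… = 6.953333…
Σ x·lx·mx = 24.989333…; T = 24.989333…/6.953333… = 3.59386…
r ≈ ln(R0)/T = ln(6.953333…)/3.59386… = 0.53959… → 0.540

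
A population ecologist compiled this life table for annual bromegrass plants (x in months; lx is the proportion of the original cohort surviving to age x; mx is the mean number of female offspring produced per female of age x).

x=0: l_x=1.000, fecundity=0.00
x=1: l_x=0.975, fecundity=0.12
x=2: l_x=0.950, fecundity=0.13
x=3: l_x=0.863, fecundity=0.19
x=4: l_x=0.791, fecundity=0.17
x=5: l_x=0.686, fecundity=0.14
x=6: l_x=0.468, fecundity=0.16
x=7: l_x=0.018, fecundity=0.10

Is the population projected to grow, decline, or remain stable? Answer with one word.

R0 = Σ lx·mx = 0 + 0.117 + 0.1235 + 0.16397 + 0.13447 + 0.09604 + 0.07488 + 0.0018 = 0.71166
R0 < 1, so the population is declining.

declining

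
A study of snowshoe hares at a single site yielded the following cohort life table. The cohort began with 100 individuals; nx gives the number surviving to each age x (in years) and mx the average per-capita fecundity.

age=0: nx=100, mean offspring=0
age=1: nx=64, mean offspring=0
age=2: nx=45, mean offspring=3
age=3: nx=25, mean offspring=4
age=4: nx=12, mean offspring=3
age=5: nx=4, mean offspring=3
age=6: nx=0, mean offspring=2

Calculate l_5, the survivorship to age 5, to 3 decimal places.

l_5 = n_5/n_0 = 4/100 = 0.04 → 0.040

0.040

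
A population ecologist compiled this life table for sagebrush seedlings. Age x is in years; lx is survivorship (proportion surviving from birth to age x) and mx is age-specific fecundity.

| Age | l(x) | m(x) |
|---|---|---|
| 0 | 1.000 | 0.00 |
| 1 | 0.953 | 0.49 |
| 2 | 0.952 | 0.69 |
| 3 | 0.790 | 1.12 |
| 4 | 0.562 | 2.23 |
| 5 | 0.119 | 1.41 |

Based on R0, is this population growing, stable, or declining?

R0 = Σ lx·mx = 0 + 0.46697 + 0.65688 + 0.8848 + 1.25326 + 0.16779 = 3.4297
R0 > 1, so the population is growing.

growing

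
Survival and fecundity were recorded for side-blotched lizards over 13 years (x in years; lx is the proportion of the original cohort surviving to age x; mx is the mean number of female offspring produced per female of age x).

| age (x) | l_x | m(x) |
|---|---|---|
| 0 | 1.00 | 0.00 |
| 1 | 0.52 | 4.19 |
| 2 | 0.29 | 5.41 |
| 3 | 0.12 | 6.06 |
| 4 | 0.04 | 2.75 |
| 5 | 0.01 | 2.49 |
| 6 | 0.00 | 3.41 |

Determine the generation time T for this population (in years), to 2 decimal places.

lx·mx: 0, 2.1788, 1.5689, 0.7272, 0.11, 0.0249, 0 → R0 = 4.6098
x·lx·mx: 0, 2.1788, 3.1378, 2.1816, 0.44, 0.1245, 0 → Σ = 8.0627
T = 8.0627 / 4.6098 = 1.749035… → 1.75

1.75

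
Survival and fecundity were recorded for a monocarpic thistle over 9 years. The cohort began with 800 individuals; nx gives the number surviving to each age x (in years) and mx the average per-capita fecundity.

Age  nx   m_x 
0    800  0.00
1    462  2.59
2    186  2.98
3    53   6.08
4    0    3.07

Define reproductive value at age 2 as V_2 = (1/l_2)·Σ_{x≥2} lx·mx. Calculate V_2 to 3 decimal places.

4.712

lx = nx/n0 = nx/800: 1, 0.5775, 0.2325, 0.06625, 0
lx·mx for x ≥ 2: 0.69285, 0.4028…, 0 → sum = 1.09565…
V_2 = 1.09565… / l_2 = 1.09565… / 0.2325 = 4.712473… → 4.712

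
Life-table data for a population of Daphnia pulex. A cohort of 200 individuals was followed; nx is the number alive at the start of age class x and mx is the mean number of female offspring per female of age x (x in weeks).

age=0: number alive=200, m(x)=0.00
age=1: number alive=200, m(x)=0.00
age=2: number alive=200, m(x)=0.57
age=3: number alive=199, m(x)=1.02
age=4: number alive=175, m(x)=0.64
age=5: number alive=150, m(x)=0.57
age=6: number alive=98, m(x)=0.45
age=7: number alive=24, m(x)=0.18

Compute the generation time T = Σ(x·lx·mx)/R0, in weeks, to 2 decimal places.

3.57

lx = nx/n0 = nx/200: 1, 1, 1, 0.995, 0.875, 0.75, 0.49, 0.12
lx·mx: 0, 0, 0.57, 1.0149, 0.56, 0.4275, 0.2205, 0.0216 → R0 = 2.8145
x·lx·mx: 0, 0, 1.14, 3.0447, 2.24, 2.1375, 1.323, 0.1512 → Σ = 10.0364
T = 10.0364 / 2.8145 = 3.565962… → 3.57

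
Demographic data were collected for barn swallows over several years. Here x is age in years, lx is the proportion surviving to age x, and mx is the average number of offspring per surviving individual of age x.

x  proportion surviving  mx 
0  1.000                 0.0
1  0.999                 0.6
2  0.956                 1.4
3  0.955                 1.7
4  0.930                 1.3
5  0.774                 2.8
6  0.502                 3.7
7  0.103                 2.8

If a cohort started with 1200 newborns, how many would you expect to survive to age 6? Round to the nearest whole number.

602

Expected survivors = N0 · l_6 = 1200 × 0.502 = 602.4 → 602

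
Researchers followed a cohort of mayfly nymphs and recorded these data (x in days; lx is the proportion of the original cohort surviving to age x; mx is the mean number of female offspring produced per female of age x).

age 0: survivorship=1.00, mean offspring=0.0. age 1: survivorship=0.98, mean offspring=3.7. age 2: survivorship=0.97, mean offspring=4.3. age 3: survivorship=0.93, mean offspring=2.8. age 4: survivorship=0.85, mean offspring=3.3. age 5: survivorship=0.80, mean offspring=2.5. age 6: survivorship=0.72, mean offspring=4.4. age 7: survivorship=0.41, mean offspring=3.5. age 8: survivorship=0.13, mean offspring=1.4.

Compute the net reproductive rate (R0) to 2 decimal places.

lx·mx by age: 0, 3.626, 4.171, 2.604, 2.805, 2, 3.168, 1.435, 0.182
R0 = Σ lx·mx = 19.991 → 19.99

19.99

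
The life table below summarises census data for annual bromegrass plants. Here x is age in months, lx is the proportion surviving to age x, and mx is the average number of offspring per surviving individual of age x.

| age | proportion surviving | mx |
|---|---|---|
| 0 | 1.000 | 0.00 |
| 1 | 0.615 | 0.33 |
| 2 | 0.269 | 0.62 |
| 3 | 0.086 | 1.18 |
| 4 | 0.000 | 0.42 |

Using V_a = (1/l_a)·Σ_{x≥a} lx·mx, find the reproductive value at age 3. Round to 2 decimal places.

1.18

lx·mx for x ≥ 3: 0.10148, 0 → sum = 0.10148
V_3 = 0.10148 / l_3 = 0.10148 / 0.086 = 1.18 → 1.18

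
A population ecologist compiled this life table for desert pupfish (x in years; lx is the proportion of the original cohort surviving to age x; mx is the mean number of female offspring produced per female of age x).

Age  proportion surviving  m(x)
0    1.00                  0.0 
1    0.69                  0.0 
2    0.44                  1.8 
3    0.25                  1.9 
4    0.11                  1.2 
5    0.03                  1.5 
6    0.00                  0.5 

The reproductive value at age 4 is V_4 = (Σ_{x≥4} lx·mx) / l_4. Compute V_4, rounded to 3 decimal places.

lx·mx for x ≥ 4: 0.132, 0.045, 0 → sum = 0.177
V_4 = 0.177 / l_4 = 0.177 / 0.11 = 1.609091… → 1.609

1.609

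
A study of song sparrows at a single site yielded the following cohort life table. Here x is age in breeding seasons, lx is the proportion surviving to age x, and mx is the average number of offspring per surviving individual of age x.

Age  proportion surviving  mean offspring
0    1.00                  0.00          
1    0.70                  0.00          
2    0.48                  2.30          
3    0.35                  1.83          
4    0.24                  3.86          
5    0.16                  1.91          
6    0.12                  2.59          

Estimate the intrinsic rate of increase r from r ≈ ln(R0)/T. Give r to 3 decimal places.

0.348

R0 = Σ lx·mx = 0 + 0 + 1.104 + 0.6405 + 0.9264 + 0.3056 + 0.3108 = 3.2873
Σ x·lx·mx = 11.2279; T = 11.2279/3.2873 = 3.41554…
r ≈ ln(R0)/T = ln(3.2873)/3.41554… = 0.34843… → 0.348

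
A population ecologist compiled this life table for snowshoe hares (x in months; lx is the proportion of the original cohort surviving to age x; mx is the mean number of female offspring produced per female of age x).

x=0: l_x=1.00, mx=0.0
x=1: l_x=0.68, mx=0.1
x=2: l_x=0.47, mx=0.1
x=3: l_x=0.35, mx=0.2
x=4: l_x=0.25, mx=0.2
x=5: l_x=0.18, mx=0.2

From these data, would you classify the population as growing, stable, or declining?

declining

R0 = Σ lx·mx = 0 + 0.068 + 0.047 + 0.07 + 0.05 + 0.036 = 0.271
R0 < 1, so the population is declining.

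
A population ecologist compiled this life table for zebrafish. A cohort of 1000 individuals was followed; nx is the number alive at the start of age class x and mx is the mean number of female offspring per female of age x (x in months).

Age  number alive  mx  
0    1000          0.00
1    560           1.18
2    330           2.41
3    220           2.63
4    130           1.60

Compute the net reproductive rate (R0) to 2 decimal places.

lx = nx/n0 = nx/1000: 1, 0.56, 0.33, 0.22, 0.13
lx·mx by age: 0, 0.6608, 0.7953, 0.5786, 0.208
R0 = Σ lx·mx = 2.2427 → 2.24

2.24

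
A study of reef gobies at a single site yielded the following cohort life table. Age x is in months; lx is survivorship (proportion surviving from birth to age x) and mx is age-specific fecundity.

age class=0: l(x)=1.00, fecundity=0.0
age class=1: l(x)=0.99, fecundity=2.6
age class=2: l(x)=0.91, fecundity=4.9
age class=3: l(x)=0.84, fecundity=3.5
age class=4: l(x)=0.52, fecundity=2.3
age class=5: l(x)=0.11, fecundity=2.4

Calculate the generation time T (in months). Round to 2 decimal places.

lx·mx: 0, 2.574, 4.459, 2.94, 1.196, 0.264 → R0 = 11.433
x·lx·mx: 0, 2.574, 8.918, 8.82, 4.784, 1.32 → Σ = 26.416
T = 26.416 / 11.433 = 2.310505… → 2.31

2.31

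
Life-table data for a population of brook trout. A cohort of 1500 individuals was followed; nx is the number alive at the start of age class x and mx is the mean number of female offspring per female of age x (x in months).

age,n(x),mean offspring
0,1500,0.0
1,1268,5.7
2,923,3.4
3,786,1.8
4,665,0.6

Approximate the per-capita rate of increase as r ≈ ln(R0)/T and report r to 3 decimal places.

1.319

lx = nx/n0 = nx/1500: 1, 0.84533…, 0.61533…, 0.524, 0.44333…
R0 = Σ lx·mx = 0 + 4.8184… + 2.09213… + 0.9432 + 0.266… = 8.119733…
Σ x·lx·mx = 12.896267…; T = 12.896267…/8.119733… = 1.58826…
r ≈ ln(R0)/T = ln(8.119733…)/1.58826… = 1.31861… → 1.319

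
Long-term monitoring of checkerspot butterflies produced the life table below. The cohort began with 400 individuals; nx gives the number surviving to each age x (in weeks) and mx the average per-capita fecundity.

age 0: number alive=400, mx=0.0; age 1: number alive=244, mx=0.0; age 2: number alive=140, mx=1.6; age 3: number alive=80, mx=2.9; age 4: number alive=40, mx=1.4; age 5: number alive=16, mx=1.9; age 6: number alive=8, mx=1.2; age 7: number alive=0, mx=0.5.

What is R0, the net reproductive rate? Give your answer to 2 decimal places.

1.38

lx = nx/n0 = nx/400: 1, 0.61, 0.35, 0.2, 0.1, 0.04, 0.02, 0
lx·mx by age: 0, 0, 0.56, 0.58, 0.14, 0.076, 0.024, 0
R0 = Σ lx·mx = 1.38 → 1.38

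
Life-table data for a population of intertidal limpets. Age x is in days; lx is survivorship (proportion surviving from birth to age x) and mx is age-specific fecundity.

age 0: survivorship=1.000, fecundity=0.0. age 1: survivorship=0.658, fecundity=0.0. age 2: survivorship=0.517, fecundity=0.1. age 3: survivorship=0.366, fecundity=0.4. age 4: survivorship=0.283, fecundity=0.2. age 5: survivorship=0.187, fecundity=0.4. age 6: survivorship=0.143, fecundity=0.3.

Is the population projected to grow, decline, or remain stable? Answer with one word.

R0 = Σ lx·mx = 0 + 0 + 0.0517 + 0.1464 + 0.0566 + 0.0748 + 0.0429 = 0.3724
R0 < 1, so the population is declining.

declining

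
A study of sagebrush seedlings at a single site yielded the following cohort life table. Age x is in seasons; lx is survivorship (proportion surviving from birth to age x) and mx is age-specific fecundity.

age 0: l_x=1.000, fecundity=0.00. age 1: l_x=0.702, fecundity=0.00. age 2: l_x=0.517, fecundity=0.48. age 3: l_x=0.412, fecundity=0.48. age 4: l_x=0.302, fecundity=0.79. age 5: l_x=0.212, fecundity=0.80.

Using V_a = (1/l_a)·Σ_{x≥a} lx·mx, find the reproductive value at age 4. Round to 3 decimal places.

1.352

lx·mx for x ≥ 4: 0.23858, 0.1696 → sum = 0.40818
V_4 = 0.40818 / l_4 = 0.40818 / 0.302 = 1.351589… → 1.352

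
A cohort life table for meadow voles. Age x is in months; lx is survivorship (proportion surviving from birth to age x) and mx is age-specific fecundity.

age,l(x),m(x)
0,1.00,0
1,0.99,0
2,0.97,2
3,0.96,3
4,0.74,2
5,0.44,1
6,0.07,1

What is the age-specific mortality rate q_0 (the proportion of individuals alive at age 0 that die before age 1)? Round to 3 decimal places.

0.010

q_0 = (l_0 − l_1) / l_0 = (1 − 0.99) / 1
     = 0.01 / 1 = 0.01 → 0.010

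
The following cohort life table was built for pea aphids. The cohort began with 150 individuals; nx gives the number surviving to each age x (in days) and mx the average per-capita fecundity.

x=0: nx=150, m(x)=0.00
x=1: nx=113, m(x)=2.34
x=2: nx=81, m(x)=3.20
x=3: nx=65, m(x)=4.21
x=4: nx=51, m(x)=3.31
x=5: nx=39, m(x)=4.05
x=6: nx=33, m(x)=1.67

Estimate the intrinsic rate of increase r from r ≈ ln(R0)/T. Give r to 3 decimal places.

lx = nx/n0 = nx/150: 1, 0.75333…, 0.54, 0.43333…, 0.34, 0.26, 0.22
R0 = Σ lx·mx = 0 + 1.7628… + 1.728 + 1.82433… + 1.1254 + 1.053 + 0.3674 = 7.860933…
Σ x·lx·mx = 22.6628…; T = 22.6628…/7.860933… = 2.88297…
r ≈ ln(R0)/T = ln(7.860933…)/2.88297… = 0.7152… → 0.715

0.715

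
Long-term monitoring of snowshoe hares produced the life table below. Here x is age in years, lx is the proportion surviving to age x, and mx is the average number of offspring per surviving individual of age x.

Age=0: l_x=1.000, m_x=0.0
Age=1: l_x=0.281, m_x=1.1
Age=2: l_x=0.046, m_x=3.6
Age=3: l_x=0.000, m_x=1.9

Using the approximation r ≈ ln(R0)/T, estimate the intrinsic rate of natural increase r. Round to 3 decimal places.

-0.552

R0 = Σ lx·mx = 0 + 0.3091 + 0.1656 + 0 = 0.4747
Σ x·lx·mx = 0.6403; T = 0.6403/0.4747 = 1.34885…
r ≈ ln(R0)/T = ln(0.4747)/1.34885… = -0.55238… → -0.552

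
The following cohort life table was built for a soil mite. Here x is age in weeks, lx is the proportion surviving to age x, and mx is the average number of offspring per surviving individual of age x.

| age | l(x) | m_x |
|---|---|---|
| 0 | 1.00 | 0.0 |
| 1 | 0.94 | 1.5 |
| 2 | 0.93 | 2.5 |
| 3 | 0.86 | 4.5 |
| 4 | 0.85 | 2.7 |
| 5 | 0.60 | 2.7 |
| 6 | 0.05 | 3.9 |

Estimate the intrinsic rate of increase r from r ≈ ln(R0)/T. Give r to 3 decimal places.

R0 = Σ lx·mx = 0 + 1.41 + 2.325 + 3.87 + 2.295 + 1.62 + 0.195 = 11.715
Σ x·lx·mx = 36.12; T = 36.12/11.715 = 3.08323…
r ≈ ln(R0)/T = ln(11.715)/3.08323… = 0.79815… → 0.798

0.798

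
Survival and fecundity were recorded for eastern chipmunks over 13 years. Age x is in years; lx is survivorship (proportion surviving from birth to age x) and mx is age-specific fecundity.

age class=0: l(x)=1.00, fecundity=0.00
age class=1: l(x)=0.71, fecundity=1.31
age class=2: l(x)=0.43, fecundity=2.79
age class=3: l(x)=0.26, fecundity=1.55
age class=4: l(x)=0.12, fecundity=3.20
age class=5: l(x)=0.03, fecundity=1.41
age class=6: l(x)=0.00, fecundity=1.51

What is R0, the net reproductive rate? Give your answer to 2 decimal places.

2.96

lx·mx by age: 0, 0.9301, 1.1997, 0.403, 0.384, 0.0423, 0
R0 = Σ lx·mx = 2.9591 → 2.96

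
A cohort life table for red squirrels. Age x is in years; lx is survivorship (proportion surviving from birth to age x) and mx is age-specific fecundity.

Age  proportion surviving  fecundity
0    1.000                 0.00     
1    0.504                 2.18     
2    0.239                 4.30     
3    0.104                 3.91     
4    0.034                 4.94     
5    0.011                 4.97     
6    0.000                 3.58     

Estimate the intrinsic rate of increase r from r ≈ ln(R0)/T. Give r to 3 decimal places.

0.525

R0 = Σ lx·mx = 0 + 1.09872 + 1.0277 + 0.40664 + 0.16796 + 0.05467 + 0 = 2.75569
Σ x·lx·mx = 5.31923; T = 5.31923/2.75569 = 1.93027…
r ≈ ln(R0)/T = ln(2.75569)/1.93027… = 0.52514… → 0.525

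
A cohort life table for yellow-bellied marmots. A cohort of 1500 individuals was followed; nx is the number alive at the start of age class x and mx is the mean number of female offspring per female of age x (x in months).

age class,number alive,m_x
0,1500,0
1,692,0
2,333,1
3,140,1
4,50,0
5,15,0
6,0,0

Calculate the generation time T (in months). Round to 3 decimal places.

2.296

lx = nx/n0 = nx/1500: 1, 0.46133…, 0.222, 0.09333…, 0.03333…, 0.01, 0
lx·mx: 0, 0, 0.222, 0.093333…, 0, 0, 0 → R0 = 0.315333…
x·lx·mx: 0, 0, 0.444, 0.28…, 0, 0, 0 → Σ = 0.724…
T = 0.724… / 0.315333… = 2.295983… → 2.296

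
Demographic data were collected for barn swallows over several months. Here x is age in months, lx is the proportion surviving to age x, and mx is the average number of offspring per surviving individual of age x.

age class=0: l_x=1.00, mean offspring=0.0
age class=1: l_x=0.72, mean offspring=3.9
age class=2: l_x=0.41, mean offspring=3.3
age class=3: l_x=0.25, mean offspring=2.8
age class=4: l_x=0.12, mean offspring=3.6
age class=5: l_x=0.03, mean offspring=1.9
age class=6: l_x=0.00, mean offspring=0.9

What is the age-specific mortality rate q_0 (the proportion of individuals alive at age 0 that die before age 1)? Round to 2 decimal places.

0.28

q_0 = (l_0 − l_1) / l_0 = (1 − 0.72) / 1
     = 0.28 / 1 = 0.28 → 0.28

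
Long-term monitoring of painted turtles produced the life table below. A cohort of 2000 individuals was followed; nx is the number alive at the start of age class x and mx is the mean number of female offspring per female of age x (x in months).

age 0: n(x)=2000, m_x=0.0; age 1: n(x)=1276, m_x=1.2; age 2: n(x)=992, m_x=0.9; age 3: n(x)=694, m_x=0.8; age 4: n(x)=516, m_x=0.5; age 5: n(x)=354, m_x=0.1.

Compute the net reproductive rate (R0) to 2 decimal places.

1.64

lx = nx/n0 = nx/2000: 1, 0.638, 0.496, 0.347, 0.258, 0.177
lx·mx by age: 0, 0.7656, 0.4464, 0.2776, 0.129, 0.0177
R0 = Σ lx·mx = 1.6363 → 1.64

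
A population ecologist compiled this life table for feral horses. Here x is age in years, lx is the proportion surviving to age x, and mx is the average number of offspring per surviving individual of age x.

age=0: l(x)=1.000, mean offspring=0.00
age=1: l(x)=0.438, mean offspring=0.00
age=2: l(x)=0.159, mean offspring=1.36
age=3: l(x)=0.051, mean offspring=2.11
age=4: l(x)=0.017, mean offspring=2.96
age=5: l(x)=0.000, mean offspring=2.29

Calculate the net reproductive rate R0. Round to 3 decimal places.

0.374

lx·mx by age: 0, 0, 0.21624, 0.10761, 0.05032, 0
R0 = Σ lx·mx = 0.37417 → 0.374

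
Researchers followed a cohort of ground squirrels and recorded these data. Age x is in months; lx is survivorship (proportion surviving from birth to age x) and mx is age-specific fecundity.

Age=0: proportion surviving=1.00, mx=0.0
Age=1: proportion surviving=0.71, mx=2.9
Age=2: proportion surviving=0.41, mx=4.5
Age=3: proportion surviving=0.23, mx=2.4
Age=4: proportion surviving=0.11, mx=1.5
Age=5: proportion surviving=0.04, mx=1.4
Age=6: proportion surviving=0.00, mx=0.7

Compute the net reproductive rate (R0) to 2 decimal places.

4.68

lx·mx by age: 0, 2.059, 1.845, 0.552, 0.165, 0.056, 0
R0 = Σ lx·mx = 4.677 → 4.68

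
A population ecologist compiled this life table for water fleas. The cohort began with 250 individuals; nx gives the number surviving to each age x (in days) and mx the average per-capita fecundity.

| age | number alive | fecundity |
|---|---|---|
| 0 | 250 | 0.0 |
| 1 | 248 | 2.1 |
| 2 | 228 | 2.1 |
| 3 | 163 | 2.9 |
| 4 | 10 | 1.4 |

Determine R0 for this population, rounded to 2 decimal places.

lx = nx/n0 = nx/250: 1, 0.992, 0.912, 0.652, 0.04
lx·mx by age: 0, 2.0832, 1.9152, 1.8908, 0.056
R0 = Σ lx·mx = 5.9452 → 5.95

5.95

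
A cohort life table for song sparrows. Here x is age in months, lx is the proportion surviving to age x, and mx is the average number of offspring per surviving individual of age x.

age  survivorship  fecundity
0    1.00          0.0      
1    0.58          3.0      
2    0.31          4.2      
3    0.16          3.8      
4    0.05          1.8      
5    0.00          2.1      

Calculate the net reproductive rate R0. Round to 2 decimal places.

lx·mx by age: 0, 1.74, 1.302, 0.608, 0.09, 0
R0 = Σ lx·mx = 3.74 → 3.74

3.74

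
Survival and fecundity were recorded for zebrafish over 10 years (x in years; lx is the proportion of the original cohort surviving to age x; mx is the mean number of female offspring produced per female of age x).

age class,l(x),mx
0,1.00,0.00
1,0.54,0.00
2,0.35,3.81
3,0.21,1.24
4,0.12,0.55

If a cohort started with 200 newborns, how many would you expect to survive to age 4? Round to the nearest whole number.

24

Expected survivors = N0 · l_4 = 200 × 0.12 = 24 → 24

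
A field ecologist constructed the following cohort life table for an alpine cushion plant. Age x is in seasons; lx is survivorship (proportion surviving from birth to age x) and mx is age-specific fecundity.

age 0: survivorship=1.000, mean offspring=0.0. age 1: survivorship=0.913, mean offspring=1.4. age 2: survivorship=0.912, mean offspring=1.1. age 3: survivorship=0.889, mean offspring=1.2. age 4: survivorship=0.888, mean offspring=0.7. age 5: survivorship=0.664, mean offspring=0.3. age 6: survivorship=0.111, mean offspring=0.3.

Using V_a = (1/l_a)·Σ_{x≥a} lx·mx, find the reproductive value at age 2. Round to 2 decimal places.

lx·mx for x ≥ 2: 1.0032, 1.0668, 0.6216, 0.1992, 0.0333 → sum = 2.9241
V_2 = 2.9241 / l_2 = 2.9241 / 0.912 = 3.20625 → 3.21

3.21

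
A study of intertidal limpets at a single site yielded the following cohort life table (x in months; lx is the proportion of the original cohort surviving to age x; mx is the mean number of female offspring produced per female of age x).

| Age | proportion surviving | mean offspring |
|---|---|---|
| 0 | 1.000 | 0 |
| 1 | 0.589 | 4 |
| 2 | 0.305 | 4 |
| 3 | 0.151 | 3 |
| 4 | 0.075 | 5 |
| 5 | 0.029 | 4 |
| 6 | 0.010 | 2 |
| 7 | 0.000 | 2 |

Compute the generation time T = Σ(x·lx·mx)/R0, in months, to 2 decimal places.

1.84

lx·mx: 0, 2.356, 1.22, 0.453, 0.375, 0.116, 0.02, 0 → R0 = 4.54
x·lx·mx: 0, 2.356, 2.44, 1.359, 1.5, 0.58, 0.12, 0 → Σ = 8.355
T = 8.355 / 4.54 = 1.840308… → 1.84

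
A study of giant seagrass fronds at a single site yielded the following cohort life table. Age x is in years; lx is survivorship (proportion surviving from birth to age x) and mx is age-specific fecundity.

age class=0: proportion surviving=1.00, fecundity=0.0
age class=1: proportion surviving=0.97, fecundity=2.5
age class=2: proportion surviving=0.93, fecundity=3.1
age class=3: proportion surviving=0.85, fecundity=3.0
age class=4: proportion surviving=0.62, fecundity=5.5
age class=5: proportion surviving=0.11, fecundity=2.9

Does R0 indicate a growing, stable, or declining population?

growing

R0 = Σ lx·mx = 0 + 2.425 + 2.883 + 2.55 + 3.41 + 0.319 = 11.587
R0 > 1, so the population is growing.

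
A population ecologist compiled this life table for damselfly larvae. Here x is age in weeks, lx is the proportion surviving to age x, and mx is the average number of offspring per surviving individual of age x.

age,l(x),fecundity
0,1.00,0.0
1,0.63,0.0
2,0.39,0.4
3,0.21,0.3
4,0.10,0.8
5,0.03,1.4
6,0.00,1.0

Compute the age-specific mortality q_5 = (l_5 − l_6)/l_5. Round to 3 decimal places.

1.000

q_5 = (l_5 − l_6) / l_5 = (0.03 − 0) / 0.03
     = 0.03 / 0.03 = 1 → 1.000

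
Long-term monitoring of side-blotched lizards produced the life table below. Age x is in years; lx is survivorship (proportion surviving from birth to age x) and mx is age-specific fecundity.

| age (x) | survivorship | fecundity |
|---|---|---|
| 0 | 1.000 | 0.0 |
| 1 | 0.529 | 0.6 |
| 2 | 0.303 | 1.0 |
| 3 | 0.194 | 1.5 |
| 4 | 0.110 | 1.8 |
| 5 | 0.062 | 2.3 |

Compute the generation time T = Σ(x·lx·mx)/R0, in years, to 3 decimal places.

lx·mx: 0, 0.3174, 0.303, 0.291, 0.198, 0.1426 → R0 = 1.252
x·lx·mx: 0, 0.3174, 0.606, 0.873, 0.792, 0.713 → Σ = 3.3014
T = 3.3014 / 1.252 = 2.636901… → 2.637

2.637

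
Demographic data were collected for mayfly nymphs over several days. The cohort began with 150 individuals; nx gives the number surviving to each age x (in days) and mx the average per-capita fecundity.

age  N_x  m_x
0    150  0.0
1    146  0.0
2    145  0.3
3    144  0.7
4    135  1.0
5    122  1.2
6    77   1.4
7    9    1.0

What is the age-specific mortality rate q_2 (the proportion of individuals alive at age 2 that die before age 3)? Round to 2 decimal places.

lx = nx/n0 = nx/150: 1, 0.97333…, 0.96667…, 0.96, 0.9, 0.81333…, 0.51333…, 0.06
q_2 = (l_2 − l_3) / l_2 = (0.966667… − 0.96) / 0.966667…
     = 0.006667… / 0.966667… = 0.006897… → 0.01

0.01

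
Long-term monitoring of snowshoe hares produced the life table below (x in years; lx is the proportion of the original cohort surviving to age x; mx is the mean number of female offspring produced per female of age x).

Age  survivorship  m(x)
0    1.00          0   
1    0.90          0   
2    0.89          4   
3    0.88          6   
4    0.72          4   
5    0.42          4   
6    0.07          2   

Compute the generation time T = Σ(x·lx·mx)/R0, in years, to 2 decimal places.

3.23

lx·mx: 0, 0, 3.56, 5.28, 2.88, 1.68, 0.14 → R0 = 13.54
x·lx·mx: 0, 0, 7.12, 15.84, 11.52, 8.4, 0.84 → Σ = 43.72
T = 43.72 / 13.54 = 3.228951… → 3.23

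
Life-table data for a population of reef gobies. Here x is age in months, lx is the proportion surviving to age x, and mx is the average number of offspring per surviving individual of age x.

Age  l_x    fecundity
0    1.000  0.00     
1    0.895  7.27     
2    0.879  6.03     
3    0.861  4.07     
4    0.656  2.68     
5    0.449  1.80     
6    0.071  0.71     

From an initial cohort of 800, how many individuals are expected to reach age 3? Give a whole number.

689

Expected survivors = N0 · l_3 = 800 × 0.861 = 688.8 → 689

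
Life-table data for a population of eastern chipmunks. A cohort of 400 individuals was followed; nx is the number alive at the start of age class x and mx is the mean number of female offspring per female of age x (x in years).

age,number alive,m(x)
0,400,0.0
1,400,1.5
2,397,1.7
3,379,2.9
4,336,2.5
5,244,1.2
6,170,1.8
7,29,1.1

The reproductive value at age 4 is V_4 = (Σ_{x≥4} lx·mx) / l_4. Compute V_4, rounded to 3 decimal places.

4.377

lx = nx/n0 = nx/400: 1, 1, 0.9925, 0.9475, 0.84, 0.61, 0.425, 0.0725
lx·mx for x ≥ 4: 2.1, 0.732, 0.765, 0.07975 → sum = 3.67675
V_4 = 3.67675 / l_4 = 3.67675 / 0.84 = 4.377083… → 4.377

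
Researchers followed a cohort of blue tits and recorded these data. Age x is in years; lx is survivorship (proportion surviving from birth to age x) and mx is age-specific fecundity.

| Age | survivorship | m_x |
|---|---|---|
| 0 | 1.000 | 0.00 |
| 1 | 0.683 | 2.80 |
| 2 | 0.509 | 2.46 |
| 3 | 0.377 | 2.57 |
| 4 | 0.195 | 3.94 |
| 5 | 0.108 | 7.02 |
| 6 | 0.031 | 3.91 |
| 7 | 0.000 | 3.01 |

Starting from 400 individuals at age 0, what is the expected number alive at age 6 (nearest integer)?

12

Expected survivors = N0 · l_6 = 400 × 0.031 = 12.4 → 12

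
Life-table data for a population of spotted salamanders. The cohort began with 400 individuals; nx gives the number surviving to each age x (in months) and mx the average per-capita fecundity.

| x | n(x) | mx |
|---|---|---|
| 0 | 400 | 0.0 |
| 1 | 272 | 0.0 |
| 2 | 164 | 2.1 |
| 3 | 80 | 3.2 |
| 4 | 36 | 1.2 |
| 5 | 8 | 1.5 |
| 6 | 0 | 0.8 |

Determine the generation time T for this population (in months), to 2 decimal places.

lx = nx/n0 = nx/400: 1, 0.68, 0.41, 0.2, 0.09, 0.02, 0
lx·mx: 0, 0, 0.861, 0.64, 0.108, 0.03, 0 → R0 = 1.639
x·lx·mx: 0, 0, 1.722, 1.92, 0.432, 0.15, 0 → Σ = 4.224
T = 4.224 / 1.639 = 2.577181… → 2.58

2.58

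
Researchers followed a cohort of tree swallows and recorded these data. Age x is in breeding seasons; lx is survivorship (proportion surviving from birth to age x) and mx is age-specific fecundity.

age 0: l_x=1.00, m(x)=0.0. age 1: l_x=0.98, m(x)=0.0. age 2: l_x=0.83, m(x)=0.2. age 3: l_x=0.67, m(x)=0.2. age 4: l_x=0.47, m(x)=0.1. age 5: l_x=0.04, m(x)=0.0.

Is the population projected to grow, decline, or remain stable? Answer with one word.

declining

R0 = Σ lx·mx = 0 + 0 + 0.166 + 0.134 + 0.047 + 0 = 0.347
R0 < 1, so the population is declining.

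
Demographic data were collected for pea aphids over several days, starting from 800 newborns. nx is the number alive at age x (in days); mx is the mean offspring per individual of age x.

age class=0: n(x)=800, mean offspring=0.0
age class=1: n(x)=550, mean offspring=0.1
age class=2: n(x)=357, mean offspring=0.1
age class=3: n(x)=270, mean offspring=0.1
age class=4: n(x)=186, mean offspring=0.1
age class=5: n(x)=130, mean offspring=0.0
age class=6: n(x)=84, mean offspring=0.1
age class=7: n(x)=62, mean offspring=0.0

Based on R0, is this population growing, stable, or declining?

declining

lx = nx/n0 = nx/800: 1, 0.6875, 0.44625, 0.3375, 0.2325, 0.1625, 0.105, 0.0775
R0 = Σ lx·mx = 0 + 0.06875 + 0.044625 + 0.03375 + 0.02325 + 0 + 0.0105 + 0 = 0.180875
R0 < 1, so the population is declining.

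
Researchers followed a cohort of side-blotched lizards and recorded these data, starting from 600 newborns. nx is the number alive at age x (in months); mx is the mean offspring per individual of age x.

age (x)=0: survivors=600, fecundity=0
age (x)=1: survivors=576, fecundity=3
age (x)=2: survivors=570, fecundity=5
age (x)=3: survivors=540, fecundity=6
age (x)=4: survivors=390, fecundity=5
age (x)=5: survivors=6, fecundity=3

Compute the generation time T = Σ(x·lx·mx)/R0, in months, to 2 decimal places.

2.56

lx = nx/n0 = nx/600: 1, 0.96, 0.95, 0.9, 0.65, 0.01
lx·mx: 0, 2.88, 4.75, 5.4, 3.25, 0.03 → R0 = 16.31
x·lx·mx: 0, 2.88, 9.5, 16.2, 13, 0.15 → Σ = 41.73
T = 41.73 / 16.31 = 2.558553… → 2.56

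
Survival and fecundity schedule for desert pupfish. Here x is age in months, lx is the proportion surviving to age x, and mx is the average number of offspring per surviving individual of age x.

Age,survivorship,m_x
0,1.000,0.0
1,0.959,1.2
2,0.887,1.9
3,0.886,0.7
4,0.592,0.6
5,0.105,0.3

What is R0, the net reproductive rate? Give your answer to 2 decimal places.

3.84

lx·mx by age: 0, 1.1508, 1.6853, 0.6202, 0.3552, 0.0315
R0 = Σ lx·mx = 3.843 → 3.84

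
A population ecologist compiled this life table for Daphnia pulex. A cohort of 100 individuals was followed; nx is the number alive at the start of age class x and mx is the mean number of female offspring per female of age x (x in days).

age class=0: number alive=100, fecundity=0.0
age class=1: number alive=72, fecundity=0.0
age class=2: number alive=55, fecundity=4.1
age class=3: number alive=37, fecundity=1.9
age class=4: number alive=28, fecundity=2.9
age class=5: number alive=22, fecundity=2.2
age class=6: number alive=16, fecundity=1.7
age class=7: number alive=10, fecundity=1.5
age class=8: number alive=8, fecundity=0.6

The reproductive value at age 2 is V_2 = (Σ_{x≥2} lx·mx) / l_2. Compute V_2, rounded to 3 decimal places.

8.589

lx = nx/n0 = nx/100: 1, 0.72, 0.55, 0.37, 0.28, 0.22, 0.16, 0.1, 0.08
lx·mx for x ≥ 2: 2.255, 0.703, 0.812, 0.484, 0.272, 0.15, 0.048 → sum = 4.724
V_2 = 4.724 / l_2 = 4.724 / 0.55 = 8.589091… → 8.589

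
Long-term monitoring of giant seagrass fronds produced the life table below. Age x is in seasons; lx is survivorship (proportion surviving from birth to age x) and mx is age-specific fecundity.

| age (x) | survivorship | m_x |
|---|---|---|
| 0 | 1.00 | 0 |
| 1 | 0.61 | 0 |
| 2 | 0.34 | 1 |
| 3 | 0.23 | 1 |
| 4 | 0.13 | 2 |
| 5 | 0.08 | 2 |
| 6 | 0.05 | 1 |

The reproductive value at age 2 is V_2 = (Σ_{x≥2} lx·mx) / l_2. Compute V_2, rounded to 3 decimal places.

3.059

lx·mx for x ≥ 2: 0.34, 0.23, 0.26, 0.16, 0.05 → sum = 1.04
V_2 = 1.04 / l_2 = 1.04 / 0.34 = 3.058824… → 3.059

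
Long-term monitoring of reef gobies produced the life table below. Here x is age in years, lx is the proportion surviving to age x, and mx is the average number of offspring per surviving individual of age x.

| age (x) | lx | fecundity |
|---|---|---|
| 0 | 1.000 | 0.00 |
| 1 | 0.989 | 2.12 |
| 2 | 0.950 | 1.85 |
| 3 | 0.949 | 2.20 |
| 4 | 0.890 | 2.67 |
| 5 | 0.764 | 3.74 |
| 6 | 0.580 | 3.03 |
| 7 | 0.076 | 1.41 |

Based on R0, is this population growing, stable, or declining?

growing

R0 = Σ lx·mx = 0 + 2.09668 + 1.7575 + 2.0878 + 2.3763 + 2.85736 + 1.7574 + 0.10716 = 13.0402
R0 > 1, so the population is growing.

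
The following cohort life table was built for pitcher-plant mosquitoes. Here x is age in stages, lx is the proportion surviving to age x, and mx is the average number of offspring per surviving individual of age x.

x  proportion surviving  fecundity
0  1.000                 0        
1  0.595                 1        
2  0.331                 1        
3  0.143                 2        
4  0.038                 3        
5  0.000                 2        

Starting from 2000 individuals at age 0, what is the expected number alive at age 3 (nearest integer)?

Expected survivors = N0 · l_3 = 2000 × 0.143 = 286 → 286

286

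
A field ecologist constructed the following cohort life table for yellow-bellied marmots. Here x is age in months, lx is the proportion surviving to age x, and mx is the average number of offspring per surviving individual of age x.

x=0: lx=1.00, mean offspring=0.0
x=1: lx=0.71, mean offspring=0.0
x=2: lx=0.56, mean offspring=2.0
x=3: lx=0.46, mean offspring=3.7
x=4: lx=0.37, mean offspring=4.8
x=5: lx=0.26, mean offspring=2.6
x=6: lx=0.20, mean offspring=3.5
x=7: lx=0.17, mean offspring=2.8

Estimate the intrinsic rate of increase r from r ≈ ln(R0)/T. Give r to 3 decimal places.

0.474

R0 = Σ lx·mx = 0 + 0 + 1.12 + 1.702 + 1.776 + 0.676 + 0.7 + 0.476 = 6.45
Σ x·lx·mx = 25.362; T = 25.362/6.45 = 3.93209…
r ≈ ln(R0)/T = ln(6.45)/3.93209… = 0.47407… → 0.474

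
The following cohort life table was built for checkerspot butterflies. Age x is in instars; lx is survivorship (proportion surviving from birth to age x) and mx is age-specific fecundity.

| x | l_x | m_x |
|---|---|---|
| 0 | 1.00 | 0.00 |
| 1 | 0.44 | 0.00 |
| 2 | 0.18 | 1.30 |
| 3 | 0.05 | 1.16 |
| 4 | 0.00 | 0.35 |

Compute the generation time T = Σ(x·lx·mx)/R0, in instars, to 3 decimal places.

lx·mx: 0, 0, 0.234, 0.058, 0 → R0 = 0.292
x·lx·mx: 0, 0, 0.468, 0.174, 0 → Σ = 0.642
T = 0.642 / 0.292 = 2.19863… → 2.199

2.199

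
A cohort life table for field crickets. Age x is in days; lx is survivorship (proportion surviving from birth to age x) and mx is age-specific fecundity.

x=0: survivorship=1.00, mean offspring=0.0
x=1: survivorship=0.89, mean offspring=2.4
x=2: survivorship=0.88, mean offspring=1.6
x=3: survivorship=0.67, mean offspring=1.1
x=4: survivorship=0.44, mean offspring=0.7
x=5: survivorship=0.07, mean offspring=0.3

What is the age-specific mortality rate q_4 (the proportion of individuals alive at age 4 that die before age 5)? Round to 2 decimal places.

q_4 = (l_4 − l_5) / l_4 = (0.44 − 0.07) / 0.44
     = 0.37 / 0.44 = 0.840909… → 0.84

0.84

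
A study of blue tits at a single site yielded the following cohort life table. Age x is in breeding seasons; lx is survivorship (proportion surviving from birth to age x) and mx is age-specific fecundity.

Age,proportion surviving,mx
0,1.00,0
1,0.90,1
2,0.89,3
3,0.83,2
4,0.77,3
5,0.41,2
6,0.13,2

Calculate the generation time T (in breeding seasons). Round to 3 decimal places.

3.030

lx·mx: 0, 0.9, 2.67, 1.66, 2.31, 0.82, 0.26 → R0 = 8.62
x·lx·mx: 0, 0.9, 5.34, 4.98, 9.24, 4.1, 1.56 → Σ = 26.12
T = 26.12 / 8.62 = 3.030162… → 3.030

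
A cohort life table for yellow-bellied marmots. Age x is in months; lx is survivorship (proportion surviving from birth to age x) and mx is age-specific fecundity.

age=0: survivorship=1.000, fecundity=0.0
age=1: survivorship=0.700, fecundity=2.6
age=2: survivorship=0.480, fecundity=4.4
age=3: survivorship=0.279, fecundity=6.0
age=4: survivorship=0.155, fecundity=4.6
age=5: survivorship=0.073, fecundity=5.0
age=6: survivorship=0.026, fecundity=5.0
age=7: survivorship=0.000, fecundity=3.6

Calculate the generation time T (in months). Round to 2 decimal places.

lx·mx: 0, 1.82, 2.112, 1.674, 0.713, 0.365, 0.13, 0 → R0 = 6.814
x·lx·mx: 0, 1.82, 4.224, 5.022, 2.852, 1.825, 0.78, 0 → Σ = 16.523
T = 16.523 / 6.814 = 2.424861… → 2.42

2.42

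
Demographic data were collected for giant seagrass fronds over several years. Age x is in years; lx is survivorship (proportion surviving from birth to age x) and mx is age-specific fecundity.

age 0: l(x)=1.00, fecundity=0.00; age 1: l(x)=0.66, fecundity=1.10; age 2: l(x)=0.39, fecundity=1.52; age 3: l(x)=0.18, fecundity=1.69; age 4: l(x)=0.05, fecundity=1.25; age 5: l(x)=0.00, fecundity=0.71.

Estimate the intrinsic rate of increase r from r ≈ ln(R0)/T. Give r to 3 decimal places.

0.286

R0 = Σ lx·mx = 0 + 0.726 + 0.5928 + 0.3042 + 0.0625 + 0 = 1.6855
Σ x·lx·mx = 3.0742; T = 3.0742/1.6855 = 1.82391…
r ≈ ln(R0)/T = ln(1.6855)/1.82391… = 0.28623… → 0.286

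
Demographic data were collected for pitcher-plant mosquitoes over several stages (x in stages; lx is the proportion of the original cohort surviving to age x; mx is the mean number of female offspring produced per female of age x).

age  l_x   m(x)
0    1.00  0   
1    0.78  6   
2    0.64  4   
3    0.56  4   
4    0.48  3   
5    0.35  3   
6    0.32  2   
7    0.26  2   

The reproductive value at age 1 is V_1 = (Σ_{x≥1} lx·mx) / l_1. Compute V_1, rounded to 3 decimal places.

lx·mx for x ≥ 1: 4.68, 2.56, 2.24, 1.44, 1.05, 0.64, 0.52 → sum = 13.13
V_1 = 13.13 / l_1 = 13.13 / 0.78 = 16.833333… → 16.833

16.833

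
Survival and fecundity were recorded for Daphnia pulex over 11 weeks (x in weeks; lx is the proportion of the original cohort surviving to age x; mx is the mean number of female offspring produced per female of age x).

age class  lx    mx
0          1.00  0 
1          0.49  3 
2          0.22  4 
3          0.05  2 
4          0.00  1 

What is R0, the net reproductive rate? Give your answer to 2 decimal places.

lx·mx by age: 0, 1.47, 0.88, 0.1, 0
R0 = Σ lx·mx = 2.45 → 2.45

2.45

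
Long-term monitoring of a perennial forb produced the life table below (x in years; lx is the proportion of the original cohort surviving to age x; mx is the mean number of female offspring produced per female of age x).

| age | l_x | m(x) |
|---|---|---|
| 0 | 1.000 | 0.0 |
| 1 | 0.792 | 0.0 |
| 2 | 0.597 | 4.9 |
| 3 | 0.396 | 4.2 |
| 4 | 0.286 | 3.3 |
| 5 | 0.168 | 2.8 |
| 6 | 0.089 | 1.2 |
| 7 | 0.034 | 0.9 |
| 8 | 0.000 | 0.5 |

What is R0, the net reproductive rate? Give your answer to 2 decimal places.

6.14

lx·mx by age: 0, 0, 2.9253, 1.6632, 0.9438, 0.4704, 0.1068, 0.0306, 0
R0 = Σ lx·mx = 6.1401 → 6.14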